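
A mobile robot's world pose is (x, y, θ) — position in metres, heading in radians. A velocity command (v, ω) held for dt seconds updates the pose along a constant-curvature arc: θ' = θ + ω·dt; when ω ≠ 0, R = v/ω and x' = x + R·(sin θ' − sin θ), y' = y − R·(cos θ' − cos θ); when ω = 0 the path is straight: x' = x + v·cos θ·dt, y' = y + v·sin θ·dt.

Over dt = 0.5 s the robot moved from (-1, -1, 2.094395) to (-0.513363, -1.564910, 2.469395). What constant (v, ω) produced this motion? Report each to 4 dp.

Δθ = 2.469395 − 2.094395 = 0.375000
ω = Δθ/dt = 0.375000/0.5 = 0.7500
R = −Δy/(cos θ' − cos θ) = -2.0000
v = R·ω = -2.0000·0.7500 = -1.5000

v = -1.5000, ω = 0.7500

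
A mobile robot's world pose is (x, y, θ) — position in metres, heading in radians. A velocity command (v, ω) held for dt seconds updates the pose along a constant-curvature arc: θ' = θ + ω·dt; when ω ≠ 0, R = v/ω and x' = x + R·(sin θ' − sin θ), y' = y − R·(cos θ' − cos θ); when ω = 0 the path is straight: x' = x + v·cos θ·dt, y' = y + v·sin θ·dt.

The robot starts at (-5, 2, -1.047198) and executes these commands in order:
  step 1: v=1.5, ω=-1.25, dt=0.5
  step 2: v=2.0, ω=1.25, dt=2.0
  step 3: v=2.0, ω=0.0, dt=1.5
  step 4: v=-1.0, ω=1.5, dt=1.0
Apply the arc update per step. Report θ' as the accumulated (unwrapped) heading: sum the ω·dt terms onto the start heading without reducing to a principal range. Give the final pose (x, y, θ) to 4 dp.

(-0.0394, 1.3347, 2.3278)

step 1: θ'=-1.6722 (R=-1.2000) → pose (-4.8454, 1.2785, -1.6722)
step 2: θ'=0.8278 (R=1.6000) → pose (-2.0753, 0.0342, 0.8278)
step 3: θ'=0.8278 (straight) → pose (-0.0458, 2.2435, 0.8278)
step 4: θ'=2.3278 (R=-0.6667) → pose (-0.0394, 1.3347, 2.3278)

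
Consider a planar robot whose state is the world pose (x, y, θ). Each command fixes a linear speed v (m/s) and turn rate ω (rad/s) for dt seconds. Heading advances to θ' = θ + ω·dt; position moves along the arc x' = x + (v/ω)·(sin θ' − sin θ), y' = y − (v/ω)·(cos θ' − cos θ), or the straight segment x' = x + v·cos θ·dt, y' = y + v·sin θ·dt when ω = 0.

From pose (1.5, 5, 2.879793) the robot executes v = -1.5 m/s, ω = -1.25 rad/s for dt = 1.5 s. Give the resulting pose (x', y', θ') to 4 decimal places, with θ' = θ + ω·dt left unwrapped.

θ' = 2.8798 + -1.25·1.5 = 1.0048
R = v/ω = -1.5/-1.25 = 1.2000
x' = 1.5 + 1.2000·(sin 1.0048 − sin 2.8798) = 2.2023
y' = 5 − 1.2000·(cos 1.0048 − cos 2.8798) = 3.1974

(2.2023, 3.1974, 1.0048)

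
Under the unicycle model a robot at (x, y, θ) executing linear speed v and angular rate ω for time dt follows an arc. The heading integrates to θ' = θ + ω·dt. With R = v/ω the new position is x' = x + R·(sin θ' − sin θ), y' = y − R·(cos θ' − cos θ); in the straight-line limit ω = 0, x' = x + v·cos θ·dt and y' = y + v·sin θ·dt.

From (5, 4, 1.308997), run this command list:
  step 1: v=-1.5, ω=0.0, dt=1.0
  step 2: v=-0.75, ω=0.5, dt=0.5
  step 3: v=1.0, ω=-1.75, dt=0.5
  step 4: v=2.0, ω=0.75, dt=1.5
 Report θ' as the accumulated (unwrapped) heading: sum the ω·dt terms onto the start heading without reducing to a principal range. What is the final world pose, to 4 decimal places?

(5.6774, 5.3127, 1.8090)

step 1: θ'=1.3090 (straight) → pose (4.6118, 2.5511, 1.3090)
step 2: θ'=1.5590 (R=-1.5000) → pose (4.5608, 2.1806, 1.5590)
step 3: θ'=0.6840 (R=-0.5714) → pose (4.7711, 2.6167, 0.6840)
step 4: θ'=1.8090 (R=2.6667) → pose (5.6774, 5.3127, 1.8090)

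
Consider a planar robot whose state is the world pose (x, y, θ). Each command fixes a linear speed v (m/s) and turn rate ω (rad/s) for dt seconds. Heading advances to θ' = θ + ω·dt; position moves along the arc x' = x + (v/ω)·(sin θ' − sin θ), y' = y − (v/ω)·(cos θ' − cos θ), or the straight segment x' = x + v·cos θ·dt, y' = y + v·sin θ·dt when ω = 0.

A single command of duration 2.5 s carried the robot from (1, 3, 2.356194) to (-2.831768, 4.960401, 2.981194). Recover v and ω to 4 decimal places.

Δθ = 2.981194 − 2.356194 = 0.625000
ω = Δθ/dt = 0.625000/2.5 = 0.2500
R = Δx/(sin θ' − sin θ) = 7.0000
v = R·ω = 7.0000·0.2500 = 1.7500

v = 1.7500, ω = 0.2500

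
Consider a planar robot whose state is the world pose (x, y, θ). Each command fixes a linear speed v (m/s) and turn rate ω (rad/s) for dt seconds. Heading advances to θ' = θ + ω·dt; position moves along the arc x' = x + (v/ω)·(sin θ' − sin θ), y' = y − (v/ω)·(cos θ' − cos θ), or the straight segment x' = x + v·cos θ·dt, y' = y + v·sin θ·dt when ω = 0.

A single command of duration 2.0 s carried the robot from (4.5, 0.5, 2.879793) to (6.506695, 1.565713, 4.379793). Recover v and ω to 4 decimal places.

v = -1.2500, ω = 0.7500

Δθ = 4.379793 − 2.879793 = 1.500000
ω = Δθ/dt = 1.500000/2.0 = 0.7500
R = Δx/(sin θ' − sin θ) = -1.6667
v = R·ω = -1.6667·0.7500 = -1.2500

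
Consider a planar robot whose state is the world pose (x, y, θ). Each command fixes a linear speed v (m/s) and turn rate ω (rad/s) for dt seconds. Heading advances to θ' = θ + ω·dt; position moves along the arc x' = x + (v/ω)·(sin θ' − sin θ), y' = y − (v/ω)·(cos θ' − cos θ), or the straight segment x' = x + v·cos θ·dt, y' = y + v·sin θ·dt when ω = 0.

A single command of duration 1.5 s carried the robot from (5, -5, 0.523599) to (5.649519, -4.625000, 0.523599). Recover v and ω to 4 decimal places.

v = 0.5000, ω = 0.0000

Δθ = 0.523599 − 0.523599 = 0.000000
ω = Δθ/dt = 0.000000/1.5 = 0.0000
ω = 0 → v = (Δx·cos θ + Δy·sin θ)/dt = 0.5000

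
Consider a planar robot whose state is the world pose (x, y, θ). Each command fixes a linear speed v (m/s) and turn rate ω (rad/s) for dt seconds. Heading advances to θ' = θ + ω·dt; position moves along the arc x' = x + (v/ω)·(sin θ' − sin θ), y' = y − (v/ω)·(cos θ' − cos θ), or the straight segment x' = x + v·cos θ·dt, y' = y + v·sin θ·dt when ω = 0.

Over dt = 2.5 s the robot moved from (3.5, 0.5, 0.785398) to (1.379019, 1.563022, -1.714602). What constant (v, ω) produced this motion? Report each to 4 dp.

v = -1.2500, ω = -1.0000

Δθ = -1.714602 − 0.785398 = -2.500000
ω = Δθ/dt = -2.500000/2.5 = -1.0000
R = Δx/(sin θ' − sin θ) = 1.2500
v = R·ω = 1.2500·-1.0000 = -1.2500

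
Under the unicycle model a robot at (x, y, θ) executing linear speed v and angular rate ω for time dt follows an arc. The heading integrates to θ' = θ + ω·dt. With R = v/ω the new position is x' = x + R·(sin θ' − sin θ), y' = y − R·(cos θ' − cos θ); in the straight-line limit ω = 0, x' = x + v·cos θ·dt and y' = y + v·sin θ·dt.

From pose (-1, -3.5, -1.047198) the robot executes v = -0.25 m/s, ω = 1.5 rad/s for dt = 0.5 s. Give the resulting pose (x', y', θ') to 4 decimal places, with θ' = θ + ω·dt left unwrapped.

(-1.0955, -3.4240, -0.2972)

θ' = -1.0472 + 1.5·0.5 = -0.2972
R = v/ω = -0.25/1.5 = -0.1667
x' = -1 + -0.1667·(sin -0.2972 − sin -1.0472) = -1.0955
y' = -3.5 − -0.1667·(cos -0.2972 − cos -1.0472) = -3.4240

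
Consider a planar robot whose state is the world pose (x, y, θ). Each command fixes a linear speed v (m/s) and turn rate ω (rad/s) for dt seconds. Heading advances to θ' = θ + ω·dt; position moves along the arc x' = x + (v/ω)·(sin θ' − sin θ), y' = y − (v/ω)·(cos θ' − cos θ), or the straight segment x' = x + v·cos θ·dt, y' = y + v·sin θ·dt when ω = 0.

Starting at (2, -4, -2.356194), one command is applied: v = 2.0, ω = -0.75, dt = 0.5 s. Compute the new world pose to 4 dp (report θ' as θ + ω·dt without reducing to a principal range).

θ' = -2.3562 + -0.75·0.5 = -2.7312
R = v/ω = 2.0/-0.75 = -2.6667
x' = 2 + -2.6667·(sin -2.7312 − sin -2.3562) = 1.1783
y' = -4 − -2.6667·(cos -2.7312 − cos -2.3562) = -4.5596

(1.1783, -4.5596, -2.7312)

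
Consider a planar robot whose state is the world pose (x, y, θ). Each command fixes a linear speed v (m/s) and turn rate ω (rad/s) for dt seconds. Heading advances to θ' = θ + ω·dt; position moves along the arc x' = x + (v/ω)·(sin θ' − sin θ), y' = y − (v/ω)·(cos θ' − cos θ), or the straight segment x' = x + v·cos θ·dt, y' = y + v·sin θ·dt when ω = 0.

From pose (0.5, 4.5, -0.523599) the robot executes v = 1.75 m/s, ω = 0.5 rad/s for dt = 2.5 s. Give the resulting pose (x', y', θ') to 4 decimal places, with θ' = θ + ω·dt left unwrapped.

θ' = -0.5236 + 0.5·2.5 = 0.7264
R = v/ω = 1.75/0.5 = 3.5000
x' = 0.5 + 3.5000·(sin 0.7264 − sin -0.5236) = 4.5746
y' = 4.5 − 3.5000·(cos 0.7264 − cos -0.5236) = 4.9146

(4.5746, 4.9146, 0.7264)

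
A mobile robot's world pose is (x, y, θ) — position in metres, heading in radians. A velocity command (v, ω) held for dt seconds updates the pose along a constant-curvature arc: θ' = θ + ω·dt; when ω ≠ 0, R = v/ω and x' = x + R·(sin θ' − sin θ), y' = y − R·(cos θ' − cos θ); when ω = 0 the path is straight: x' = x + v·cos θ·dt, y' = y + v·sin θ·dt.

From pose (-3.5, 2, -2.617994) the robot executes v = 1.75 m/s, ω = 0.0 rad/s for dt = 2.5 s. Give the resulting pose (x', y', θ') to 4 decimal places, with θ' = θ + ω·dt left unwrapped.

(-7.2889, -0.1875, -2.6180)

θ' = -2.6180 + 0.0·2.5 = -2.6180
ω = 0 → straight: x' = -3.5 + 1.75·cos(-2.6180)·2.5 = -7.2889
y' = 2 + 1.75·sin(-2.6180)·2.5 = -0.1875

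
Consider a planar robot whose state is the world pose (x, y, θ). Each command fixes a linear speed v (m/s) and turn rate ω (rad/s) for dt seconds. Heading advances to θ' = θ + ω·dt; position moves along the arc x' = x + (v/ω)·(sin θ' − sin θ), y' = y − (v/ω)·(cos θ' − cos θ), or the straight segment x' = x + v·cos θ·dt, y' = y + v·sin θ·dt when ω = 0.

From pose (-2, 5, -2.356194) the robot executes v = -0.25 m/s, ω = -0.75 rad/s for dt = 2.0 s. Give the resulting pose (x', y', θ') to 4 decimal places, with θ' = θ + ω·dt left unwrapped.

θ' = -2.3562 + -0.75·2.0 = -3.8562
R = v/ω = -0.25/-0.75 = 0.3333
x' = -2 + 0.3333·(sin -3.8562 − sin -2.3562) = -1.5459
y' = 5 − 0.3333·(cos -3.8562 − cos -2.3562) = 5.0161

(-1.5459, 5.0161, -3.8562)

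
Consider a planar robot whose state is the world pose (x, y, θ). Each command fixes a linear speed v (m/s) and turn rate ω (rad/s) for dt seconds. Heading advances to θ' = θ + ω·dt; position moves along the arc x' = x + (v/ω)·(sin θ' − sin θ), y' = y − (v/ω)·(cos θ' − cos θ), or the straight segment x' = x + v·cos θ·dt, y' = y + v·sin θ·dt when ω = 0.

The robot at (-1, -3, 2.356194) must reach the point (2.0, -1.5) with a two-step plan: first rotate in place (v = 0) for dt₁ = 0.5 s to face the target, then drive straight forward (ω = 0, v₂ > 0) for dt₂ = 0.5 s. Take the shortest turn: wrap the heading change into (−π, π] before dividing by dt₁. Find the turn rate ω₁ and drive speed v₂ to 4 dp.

ω₁ = -3.7851, v₂ = 6.7082

heading to target = atan2(-1.5−-3, 2−-1) = 0.4636
Δθ = wrap(0.4636 − 2.3562) = -1.8925; ω₁ = Δθ/dt₁ = -3.7851
distance = √((2−-1)² + (-1.5−-3)²) = 3.3541; v₂ = distance/dt₂ = 6.7082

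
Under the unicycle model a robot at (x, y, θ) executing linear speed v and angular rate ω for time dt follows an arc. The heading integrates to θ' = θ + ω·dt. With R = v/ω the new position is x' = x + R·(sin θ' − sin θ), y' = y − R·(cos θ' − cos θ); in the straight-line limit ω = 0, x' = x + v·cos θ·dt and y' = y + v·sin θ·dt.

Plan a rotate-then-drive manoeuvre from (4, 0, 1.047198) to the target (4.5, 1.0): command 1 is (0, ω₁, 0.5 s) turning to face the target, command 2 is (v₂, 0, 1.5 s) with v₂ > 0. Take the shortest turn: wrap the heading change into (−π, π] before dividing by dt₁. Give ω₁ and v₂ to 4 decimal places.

heading to target = atan2(1−0, 4.5−4) = 1.1071
Δθ = wrap(1.1071 − 1.0472) = 0.0600; ω₁ = Δθ/dt₁ = 0.1199
distance = √((4.5−4)² + (1−0)²) = 1.1180; v₂ = distance/dt₂ = 0.7454

ω₁ = 0.1199, v₂ = 0.7454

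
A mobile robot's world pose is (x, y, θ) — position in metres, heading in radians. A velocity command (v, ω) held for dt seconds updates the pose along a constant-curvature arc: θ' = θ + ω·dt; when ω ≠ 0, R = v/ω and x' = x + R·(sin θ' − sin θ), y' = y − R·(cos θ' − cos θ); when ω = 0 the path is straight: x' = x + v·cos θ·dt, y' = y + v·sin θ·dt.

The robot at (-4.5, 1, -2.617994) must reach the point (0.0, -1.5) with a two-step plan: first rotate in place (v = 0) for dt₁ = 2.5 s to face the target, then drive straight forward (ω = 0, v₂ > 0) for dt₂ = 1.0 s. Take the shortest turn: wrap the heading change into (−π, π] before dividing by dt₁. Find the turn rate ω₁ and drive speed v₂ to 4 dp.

heading to target = atan2(-1.5−1, 0−-4.5) = -0.5071
Δθ = wrap(-0.5071 − -2.6180) = 2.1109; ω₁ = Δθ/dt₁ = 0.8444
distance = √((0−-4.5)² + (-1.5−1)²) = 5.1478; v₂ = distance/dt₂ = 5.1478

ω₁ = 0.8444, v₂ = 5.1478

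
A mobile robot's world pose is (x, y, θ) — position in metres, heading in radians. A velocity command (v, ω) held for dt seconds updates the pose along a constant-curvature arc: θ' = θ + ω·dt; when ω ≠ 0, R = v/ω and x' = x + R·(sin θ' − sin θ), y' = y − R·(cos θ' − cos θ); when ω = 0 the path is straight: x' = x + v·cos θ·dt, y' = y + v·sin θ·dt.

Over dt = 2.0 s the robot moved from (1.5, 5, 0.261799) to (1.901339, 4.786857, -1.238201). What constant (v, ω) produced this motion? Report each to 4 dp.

Δθ = -1.238201 − 0.261799 = -1.500000
ω = Δθ/dt = -1.500000/2.0 = -0.7500
R = Δx/(sin θ' − sin θ) = -0.3333
v = R·ω = -0.3333·-0.7500 = 0.2500

v = 0.2500, ω = -0.7500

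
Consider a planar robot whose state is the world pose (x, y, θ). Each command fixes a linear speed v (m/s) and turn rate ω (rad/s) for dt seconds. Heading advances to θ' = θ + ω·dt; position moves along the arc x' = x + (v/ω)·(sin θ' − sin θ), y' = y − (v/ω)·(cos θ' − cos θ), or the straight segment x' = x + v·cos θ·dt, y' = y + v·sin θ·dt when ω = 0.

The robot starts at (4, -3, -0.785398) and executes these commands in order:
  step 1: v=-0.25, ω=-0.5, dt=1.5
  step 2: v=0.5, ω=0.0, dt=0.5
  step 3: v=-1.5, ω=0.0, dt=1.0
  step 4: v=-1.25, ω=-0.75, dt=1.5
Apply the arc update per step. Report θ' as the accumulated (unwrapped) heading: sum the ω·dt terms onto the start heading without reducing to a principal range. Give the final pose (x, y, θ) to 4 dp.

(4.7039, 0.1215, -2.6604)

step 1: θ'=-1.5354 (R=0.5000) → pose (3.8539, -2.6641, -1.5354)
step 2: θ'=-1.5354 (straight) → pose (3.8627, -2.9140, -1.5354)
step 3: θ'=-1.5354 (straight) → pose (3.8096, -1.4149, -1.5354)
step 4: θ'=-2.6604 (R=1.6667) → pose (4.7039, 0.1215, -2.6604)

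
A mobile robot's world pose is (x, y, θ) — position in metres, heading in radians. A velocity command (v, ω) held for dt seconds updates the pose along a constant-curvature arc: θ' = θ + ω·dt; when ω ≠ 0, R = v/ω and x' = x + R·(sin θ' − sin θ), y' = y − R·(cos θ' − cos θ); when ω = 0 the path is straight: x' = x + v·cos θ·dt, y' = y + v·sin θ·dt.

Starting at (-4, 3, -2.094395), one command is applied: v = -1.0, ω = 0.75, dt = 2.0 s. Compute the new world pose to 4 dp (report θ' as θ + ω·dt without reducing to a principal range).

θ' = -2.0944 + 0.75·2.0 = -0.5944
R = v/ω = -1.0/0.75 = -1.3333
x' = -4 + -1.3333·(sin -0.5944 − sin -2.0944) = -4.4080
y' = 3 − -1.3333·(cos -0.5944 − cos -2.0944) = 4.7713

(-4.4080, 4.7713, -0.5944)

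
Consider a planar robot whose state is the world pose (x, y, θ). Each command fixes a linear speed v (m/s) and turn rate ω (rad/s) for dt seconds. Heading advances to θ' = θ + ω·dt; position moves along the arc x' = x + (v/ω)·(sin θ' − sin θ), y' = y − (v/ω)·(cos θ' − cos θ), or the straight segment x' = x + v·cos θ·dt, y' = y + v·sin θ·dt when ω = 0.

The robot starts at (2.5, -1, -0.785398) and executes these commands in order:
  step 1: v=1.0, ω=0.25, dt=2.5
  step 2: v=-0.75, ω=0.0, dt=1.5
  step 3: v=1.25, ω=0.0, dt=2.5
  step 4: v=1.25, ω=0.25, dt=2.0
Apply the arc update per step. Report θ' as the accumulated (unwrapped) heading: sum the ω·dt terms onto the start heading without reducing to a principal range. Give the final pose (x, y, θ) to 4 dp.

(9.1280, -2.2183, 0.3396)

step 1: θ'=-0.1604 (R=4.0000) → pose (4.6896, -2.1202, -0.1604)
step 2: θ'=-0.1604 (straight) → pose (3.5790, -1.9406, -0.1604)
step 3: θ'=-0.1604 (straight) → pose (6.6639, -2.4396, -0.1604)
step 4: θ'=0.3396 (R=5.0000) → pose (9.1280, -2.2183, 0.3396)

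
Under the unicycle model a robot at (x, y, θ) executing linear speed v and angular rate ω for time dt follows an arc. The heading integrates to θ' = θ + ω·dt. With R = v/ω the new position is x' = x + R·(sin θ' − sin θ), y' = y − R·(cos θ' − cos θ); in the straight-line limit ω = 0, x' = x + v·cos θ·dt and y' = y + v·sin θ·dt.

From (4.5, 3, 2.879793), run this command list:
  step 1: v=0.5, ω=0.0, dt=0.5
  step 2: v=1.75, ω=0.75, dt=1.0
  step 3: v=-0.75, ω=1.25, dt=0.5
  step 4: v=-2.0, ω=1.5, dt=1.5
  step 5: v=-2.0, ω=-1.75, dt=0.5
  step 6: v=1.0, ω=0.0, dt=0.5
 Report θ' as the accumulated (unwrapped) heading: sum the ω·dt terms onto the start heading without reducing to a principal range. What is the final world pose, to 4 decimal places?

step 1: θ'=2.8798 (straight) → pose (4.2585, 3.0647, 2.8798)
step 2: θ'=3.6298 (R=2.3333) → pose (2.5602, 2.8716, 3.6298)
step 3: θ'=4.2548 (R=-0.6000) → pose (2.8170, 3.1365, 4.2548)
step 4: θ'=6.5048 (R=-1.3333) → pose (1.3278, 5.0262, 6.5048)
step 5: θ'=5.6298 (R=1.1429) → pose (0.3819, 5.2337, 5.6298)
step 6: θ'=5.6298 (straight) → pose (0.7789, 4.9298, 5.6298)

(0.7789, 4.9298, 5.6298)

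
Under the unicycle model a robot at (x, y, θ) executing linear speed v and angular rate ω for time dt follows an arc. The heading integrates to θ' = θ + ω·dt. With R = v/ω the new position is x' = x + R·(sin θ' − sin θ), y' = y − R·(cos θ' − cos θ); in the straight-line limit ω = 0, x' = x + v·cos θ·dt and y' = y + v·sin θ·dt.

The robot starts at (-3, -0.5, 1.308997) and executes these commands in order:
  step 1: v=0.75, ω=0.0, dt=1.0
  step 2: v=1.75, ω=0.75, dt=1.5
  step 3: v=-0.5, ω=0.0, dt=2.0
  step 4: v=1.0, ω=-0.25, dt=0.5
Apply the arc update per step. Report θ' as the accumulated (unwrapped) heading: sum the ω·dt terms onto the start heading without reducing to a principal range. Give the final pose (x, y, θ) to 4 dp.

(-3.1418, 2.2994, 2.3090)

step 1: θ'=1.3090 (straight) → pose (-2.8059, 0.2244, 1.3090)
step 2: θ'=2.4340 (R=2.3333) → pose (-3.5430, 2.6015, 2.4340)
step 3: θ'=2.4340 (straight) → pose (-2.7831, 1.9515, 2.4340)
step 4: θ'=2.3090 (R=-4.0000) → pose (-3.1418, 2.2994, 2.3090)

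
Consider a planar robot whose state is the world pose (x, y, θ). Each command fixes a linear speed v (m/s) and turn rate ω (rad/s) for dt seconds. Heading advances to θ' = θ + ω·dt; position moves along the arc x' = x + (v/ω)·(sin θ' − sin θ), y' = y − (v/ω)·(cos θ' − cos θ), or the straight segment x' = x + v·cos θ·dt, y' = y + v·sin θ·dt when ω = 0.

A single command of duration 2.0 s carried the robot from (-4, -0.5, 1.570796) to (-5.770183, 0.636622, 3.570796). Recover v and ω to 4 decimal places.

v = 1.2500, ω = 1.0000

Δθ = 3.570796 − 1.570796 = 2.000000
ω = Δθ/dt = 2.000000/2.0 = 1.0000
R = Δx/(sin θ' − sin θ) = 1.2500
v = R·ω = 1.2500·1.0000 = 1.2500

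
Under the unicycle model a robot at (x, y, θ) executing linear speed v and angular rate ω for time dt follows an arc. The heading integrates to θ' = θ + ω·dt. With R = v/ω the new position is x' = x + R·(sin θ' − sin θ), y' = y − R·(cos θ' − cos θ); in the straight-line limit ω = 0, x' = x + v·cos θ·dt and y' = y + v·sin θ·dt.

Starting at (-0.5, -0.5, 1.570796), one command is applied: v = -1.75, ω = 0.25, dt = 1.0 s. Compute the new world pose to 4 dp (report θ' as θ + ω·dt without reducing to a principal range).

(-0.2824, -2.2318, 1.8208)

θ' = 1.5708 + 0.25·1.0 = 1.8208
R = v/ω = -1.75/0.25 = -7.0000
x' = -0.5 + -7.0000·(sin 1.8208 − sin 1.5708) = -0.2824
y' = -0.5 − -7.0000·(cos 1.8208 − cos 1.5708) = -2.2318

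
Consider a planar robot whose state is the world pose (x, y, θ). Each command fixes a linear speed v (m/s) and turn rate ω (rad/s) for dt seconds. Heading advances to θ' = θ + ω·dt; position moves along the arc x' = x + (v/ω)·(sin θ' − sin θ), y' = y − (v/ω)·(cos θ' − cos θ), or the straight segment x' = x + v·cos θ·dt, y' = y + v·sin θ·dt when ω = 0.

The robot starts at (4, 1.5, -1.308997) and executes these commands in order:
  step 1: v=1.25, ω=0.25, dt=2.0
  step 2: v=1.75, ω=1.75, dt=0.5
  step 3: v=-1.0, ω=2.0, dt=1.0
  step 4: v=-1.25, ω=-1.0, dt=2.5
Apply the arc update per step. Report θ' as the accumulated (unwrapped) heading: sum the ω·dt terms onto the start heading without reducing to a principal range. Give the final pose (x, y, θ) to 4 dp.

(3.9688, -3.4293, -0.4340)

step 1: θ'=-0.8090 (R=5.0000) → pose (5.2117, -0.6570, -0.8090)
step 2: θ'=0.0660 (R=1.0000) → pose (6.0012, -0.9646, 0.0660)
step 3: θ'=2.0660 (R=-0.5000) → pose (5.5942, -1.7011, 2.0660)
step 4: θ'=-0.4340 (R=1.2500) → pose (3.9688, -3.4293, -0.4340)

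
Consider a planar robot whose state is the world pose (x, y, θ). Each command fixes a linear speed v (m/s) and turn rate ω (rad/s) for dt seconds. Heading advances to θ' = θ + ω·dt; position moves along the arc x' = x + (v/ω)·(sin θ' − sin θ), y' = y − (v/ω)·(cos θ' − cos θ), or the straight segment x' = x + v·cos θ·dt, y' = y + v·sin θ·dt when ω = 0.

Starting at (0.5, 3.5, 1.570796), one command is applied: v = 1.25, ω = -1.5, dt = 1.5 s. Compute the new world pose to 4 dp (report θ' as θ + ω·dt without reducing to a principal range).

(1.8568, 4.1484, -0.6792)

θ' = 1.5708 + -1.5·1.5 = -0.6792
R = v/ω = 1.25/-1.5 = -0.8333
x' = 0.5 + -0.8333·(sin -0.6792 − sin 1.5708) = 1.8568
y' = 3.5 − -0.8333·(cos -0.6792 − cos 1.5708) = 4.1484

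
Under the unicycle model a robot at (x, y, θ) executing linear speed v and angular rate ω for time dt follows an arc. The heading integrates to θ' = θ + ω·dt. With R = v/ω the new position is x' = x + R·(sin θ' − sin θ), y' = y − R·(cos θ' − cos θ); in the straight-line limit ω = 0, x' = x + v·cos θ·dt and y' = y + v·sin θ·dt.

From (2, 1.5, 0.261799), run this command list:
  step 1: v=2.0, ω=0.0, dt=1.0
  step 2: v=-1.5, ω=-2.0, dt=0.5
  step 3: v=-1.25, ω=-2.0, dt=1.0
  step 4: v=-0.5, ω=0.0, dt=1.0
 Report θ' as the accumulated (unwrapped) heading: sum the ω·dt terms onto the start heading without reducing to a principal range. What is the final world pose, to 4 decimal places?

(3.8681, 3.4207, -2.7382)

step 1: θ'=0.2618 (straight) → pose (3.9319, 2.0176, 0.2618)
step 2: θ'=-0.7382 (R=0.7500) → pose (3.2330, 2.1873, -0.7382)
step 3: θ'=-2.7382 (R=0.6250) → pose (3.4083, 3.2245, -2.7382)
step 4: θ'=-2.7382 (straight) → pose (3.8681, 3.4207, -2.7382)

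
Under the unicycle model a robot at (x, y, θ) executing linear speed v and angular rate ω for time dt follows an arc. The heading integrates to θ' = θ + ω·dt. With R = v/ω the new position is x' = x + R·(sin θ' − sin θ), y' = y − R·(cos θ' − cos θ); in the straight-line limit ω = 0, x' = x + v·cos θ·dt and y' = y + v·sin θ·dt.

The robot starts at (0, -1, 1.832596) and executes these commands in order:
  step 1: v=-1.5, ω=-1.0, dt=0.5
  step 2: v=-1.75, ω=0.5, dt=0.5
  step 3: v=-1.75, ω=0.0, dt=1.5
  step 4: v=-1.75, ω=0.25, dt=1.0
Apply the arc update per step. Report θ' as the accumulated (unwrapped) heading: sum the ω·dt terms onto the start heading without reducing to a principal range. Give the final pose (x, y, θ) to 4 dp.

step 1: θ'=1.3326 (R=1.5000) → pose (0.0088, -1.7422, 1.3326)
step 2: θ'=1.5826 (R=-3.5000) → pose (-0.0898, -2.6093, 1.5826)
step 3: θ'=1.5826 (straight) → pose (-0.0589, -5.2341, 1.5826)
step 4: θ'=1.8326 (R=-7.0000) → pose (0.1792, -6.9633, 1.8326)

(0.1792, -6.9633, 1.8326)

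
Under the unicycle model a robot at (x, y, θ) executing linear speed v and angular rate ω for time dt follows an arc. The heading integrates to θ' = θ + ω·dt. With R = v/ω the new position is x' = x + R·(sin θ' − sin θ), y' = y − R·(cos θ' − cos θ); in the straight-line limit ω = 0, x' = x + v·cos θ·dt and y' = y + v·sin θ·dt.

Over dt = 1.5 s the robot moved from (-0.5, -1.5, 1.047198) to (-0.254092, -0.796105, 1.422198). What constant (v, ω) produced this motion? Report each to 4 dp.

v = 0.5000, ω = 0.2500

Δθ = 1.422198 − 1.047198 = 0.375000
ω = Δθ/dt = 0.375000/1.5 = 0.2500
R = −Δy/(cos θ' − cos θ) = 2.0000
v = R·ω = 2.0000·0.2500 = 0.5000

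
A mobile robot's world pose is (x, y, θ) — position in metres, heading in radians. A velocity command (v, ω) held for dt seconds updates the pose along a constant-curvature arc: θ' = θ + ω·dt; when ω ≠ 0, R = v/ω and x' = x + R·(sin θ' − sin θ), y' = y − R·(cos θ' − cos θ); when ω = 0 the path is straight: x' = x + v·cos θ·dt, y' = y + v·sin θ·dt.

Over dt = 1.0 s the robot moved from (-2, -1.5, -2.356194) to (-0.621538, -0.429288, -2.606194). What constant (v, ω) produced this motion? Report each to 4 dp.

v = -1.7500, ω = -0.2500

Δθ = -2.606194 − -2.356194 = -0.250000
ω = Δθ/dt = -0.250000/1.0 = -0.2500
R = Δx/(sin θ' − sin θ) = 7.0000
v = R·ω = 7.0000·-0.2500 = -1.7500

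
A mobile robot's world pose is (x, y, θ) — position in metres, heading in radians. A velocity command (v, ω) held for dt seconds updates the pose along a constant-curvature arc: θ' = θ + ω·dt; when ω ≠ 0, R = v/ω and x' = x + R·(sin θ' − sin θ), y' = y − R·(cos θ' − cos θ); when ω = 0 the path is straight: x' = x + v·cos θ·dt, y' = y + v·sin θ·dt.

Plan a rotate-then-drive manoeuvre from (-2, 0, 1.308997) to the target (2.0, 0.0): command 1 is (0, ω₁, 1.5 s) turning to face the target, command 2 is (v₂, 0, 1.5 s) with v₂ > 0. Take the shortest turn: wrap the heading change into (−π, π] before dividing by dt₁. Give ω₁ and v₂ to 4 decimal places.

ω₁ = -0.8727, v₂ = 2.6667

heading to target = atan2(0−0, 2−-2) = 0.0000
Δθ = wrap(0.0000 − 1.3090) = -1.3090; ω₁ = Δθ/dt₁ = -0.8727
distance = √((2−-2)² + (0−0)²) = 4.0000; v₂ = distance/dt₂ = 2.6667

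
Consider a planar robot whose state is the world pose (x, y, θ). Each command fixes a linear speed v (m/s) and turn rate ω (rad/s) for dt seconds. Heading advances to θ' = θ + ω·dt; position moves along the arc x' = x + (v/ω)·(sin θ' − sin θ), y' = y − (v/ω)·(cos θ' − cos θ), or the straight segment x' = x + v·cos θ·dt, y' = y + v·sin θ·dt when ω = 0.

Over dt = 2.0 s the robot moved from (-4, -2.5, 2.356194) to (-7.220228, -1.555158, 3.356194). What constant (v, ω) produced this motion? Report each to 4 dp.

Δθ = 3.356194 − 2.356194 = 1.000000
ω = Δθ/dt = 1.000000/2.0 = 0.5000
R = Δx/(sin θ' − sin θ) = 3.5000
v = R·ω = 3.5000·0.5000 = 1.7500

v = 1.7500, ω = 0.5000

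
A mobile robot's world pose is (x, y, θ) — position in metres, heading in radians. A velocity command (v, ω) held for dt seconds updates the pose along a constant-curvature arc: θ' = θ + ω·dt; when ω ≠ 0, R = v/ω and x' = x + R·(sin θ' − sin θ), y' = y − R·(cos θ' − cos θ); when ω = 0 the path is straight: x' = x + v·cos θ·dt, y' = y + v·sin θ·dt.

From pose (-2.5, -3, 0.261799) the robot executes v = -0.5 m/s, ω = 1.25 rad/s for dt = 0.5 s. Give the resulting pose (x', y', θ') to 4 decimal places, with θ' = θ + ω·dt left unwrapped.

θ' = 0.2618 + 1.25·0.5 = 0.8868
R = v/ω = -0.5/1.25 = -0.4000
x' = -2.5 + -0.4000·(sin 0.8868 − sin 0.2618) = -2.7065
y' = -3 − -0.4000·(cos 0.8868 − cos 0.2618) = -3.1336

(-2.7065, -3.1336, 0.8868)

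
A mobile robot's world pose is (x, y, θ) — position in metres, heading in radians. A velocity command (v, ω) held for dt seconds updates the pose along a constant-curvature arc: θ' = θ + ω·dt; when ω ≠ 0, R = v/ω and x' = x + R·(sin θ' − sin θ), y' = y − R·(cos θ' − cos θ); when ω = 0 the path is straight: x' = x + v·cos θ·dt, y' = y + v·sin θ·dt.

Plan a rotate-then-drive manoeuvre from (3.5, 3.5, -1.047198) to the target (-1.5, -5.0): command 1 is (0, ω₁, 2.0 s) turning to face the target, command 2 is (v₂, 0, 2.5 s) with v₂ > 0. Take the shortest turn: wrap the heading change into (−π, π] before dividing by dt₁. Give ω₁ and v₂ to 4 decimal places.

heading to target = atan2(-5−3.5, -1.5−3.5) = -2.1025
Δθ = wrap(-2.1025 − -1.0472) = -1.0553; ω₁ = Δθ/dt₁ = -0.5277
distance = √((-1.5−3.5)² + (-5−3.5)²) = 9.8615; v₂ = distance/dt₂ = 3.9446

ω₁ = -0.5277, v₂ = 3.9446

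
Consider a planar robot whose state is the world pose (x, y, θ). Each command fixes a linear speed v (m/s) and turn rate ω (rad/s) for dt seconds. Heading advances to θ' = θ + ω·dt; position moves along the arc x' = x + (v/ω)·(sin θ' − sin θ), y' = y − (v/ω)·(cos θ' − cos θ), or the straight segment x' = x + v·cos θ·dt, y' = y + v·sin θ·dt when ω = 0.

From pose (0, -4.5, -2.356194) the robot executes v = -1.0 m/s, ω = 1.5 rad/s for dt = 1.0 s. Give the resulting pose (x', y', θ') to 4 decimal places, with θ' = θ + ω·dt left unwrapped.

θ' = -2.3562 + 1.5·1.0 = -0.8562
R = v/ω = -1.0/1.5 = -0.6667
x' = 0 + -0.6667·(sin -0.8562 − sin -2.3562) = 0.0322
y' = -4.5 − -0.6667·(cos -0.8562 − cos -2.3562) = -3.5917

(0.0322, -3.5917, -0.8562)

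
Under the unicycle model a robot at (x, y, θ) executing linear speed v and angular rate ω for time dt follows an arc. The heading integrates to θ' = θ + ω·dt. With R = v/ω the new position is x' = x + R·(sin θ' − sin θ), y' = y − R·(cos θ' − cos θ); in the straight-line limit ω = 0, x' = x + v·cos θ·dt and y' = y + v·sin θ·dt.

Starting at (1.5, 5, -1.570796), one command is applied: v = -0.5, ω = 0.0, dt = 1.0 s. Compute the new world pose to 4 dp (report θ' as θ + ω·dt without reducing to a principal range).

(1.5000, 5.5000, -1.5708)

θ' = -1.5708 + 0.0·1.0 = -1.5708
ω = 0 → straight: x' = 1.5 + -0.5·cos(-1.5708)·1.0 = 1.5000
y' = 5 + -0.5·sin(-1.5708)·1.0 = 5.5000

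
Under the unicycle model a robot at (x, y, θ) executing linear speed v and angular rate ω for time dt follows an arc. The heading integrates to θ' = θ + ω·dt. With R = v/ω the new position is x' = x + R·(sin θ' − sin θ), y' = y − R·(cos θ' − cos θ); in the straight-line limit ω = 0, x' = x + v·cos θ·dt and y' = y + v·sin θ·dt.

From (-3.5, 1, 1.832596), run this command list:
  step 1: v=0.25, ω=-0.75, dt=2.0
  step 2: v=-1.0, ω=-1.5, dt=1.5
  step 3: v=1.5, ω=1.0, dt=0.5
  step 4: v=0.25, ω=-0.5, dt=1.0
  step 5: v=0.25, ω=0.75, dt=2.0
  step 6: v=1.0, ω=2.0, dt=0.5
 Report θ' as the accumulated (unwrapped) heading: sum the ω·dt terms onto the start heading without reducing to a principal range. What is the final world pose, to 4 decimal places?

(-3.5708, 0.8945, 0.5826)

step 1: θ'=0.3326 (R=-0.3333) → pose (-3.2869, 1.4013, 0.3326)
step 2: θ'=-1.9174 (R=0.6667) → pose (-4.1315, 2.2579, -1.9174)
step 3: θ'=-1.4174 (R=1.5000) → pose (-4.2031, 1.5192, -1.4174)
step 4: θ'=-1.9174 (R=-0.5000) → pose (-4.2270, 1.2729, -1.9174)
step 5: θ'=-0.4174 (R=0.3333) → pose (-4.0486, 0.8550, -0.4174)
step 6: θ'=0.5826 (R=0.5000) → pose (-3.5708, 0.8945, 0.5826)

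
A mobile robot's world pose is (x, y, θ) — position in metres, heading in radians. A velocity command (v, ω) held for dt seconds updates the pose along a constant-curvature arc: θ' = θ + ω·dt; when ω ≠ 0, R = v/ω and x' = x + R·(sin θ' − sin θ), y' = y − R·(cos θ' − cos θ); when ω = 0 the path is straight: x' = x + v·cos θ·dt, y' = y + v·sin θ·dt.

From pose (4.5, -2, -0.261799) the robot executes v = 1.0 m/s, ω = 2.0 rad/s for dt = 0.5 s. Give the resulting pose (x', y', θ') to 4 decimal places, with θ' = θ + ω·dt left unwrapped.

θ' = -0.2618 + 2.0·0.5 = 0.7382
R = v/ω = 1.0/2.0 = 0.5000
x' = 4.5 + 0.5000·(sin 0.7382 − sin -0.2618) = 4.9659
y' = -2 − 0.5000·(cos 0.7382 − cos -0.2618) = -1.8869

(4.9659, -1.8869, 0.7382)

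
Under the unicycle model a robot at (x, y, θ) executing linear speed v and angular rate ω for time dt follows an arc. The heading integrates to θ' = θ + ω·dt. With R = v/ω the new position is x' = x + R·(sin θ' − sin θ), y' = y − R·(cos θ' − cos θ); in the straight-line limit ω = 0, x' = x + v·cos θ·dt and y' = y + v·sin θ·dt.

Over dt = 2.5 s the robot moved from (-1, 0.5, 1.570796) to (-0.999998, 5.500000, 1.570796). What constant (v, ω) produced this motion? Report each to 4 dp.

Δθ = 1.570796 − 1.570796 = 0.000000
ω = Δθ/dt = 0.000000/2.5 = 0.0000
ω = 0 → v = (Δx·cos θ + Δy·sin θ)/dt = 2.0000

v = 2.0000, ω = 0.0000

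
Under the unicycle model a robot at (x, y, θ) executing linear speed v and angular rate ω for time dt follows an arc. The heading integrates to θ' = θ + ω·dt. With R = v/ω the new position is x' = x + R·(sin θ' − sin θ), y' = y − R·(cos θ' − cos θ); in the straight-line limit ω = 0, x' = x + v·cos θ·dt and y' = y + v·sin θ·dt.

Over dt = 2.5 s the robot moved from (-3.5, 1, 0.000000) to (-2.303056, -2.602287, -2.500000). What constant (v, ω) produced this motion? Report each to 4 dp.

v = 2.0000, ω = -1.0000

Δθ = -2.500000 − 0.000000 = -2.500000
ω = Δθ/dt = -2.500000/2.5 = -1.0000
R = −Δy/(cos θ' − cos θ) = -2.0000
v = R·ω = -2.0000·-1.0000 = 2.0000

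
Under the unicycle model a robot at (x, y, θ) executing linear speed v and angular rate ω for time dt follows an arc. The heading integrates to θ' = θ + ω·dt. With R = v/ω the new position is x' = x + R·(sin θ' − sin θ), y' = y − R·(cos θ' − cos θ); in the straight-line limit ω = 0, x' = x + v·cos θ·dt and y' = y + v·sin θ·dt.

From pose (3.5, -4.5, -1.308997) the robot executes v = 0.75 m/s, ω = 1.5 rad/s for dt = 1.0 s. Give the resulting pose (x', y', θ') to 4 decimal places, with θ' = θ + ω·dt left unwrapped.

θ' = -1.3090 + 1.5·1.0 = 0.1910
R = v/ω = 0.75/1.5 = 0.5000
x' = 3.5 + 0.5000·(sin 0.1910 − sin -1.3090) = 4.0779
y' = -4.5 − 0.5000·(cos 0.1910 − cos -1.3090) = -4.8615

(4.0779, -4.8615, 0.1910)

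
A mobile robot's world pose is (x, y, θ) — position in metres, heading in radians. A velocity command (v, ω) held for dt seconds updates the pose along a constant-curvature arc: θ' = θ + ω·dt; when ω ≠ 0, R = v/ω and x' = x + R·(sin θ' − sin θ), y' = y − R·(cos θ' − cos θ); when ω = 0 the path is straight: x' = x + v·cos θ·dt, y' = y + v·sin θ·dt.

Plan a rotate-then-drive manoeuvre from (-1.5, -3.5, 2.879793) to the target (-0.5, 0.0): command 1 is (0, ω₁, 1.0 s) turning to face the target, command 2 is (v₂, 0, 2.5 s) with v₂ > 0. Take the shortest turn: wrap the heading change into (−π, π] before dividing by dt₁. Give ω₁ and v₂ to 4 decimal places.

ω₁ = -1.5873, v₂ = 1.4560

heading to target = atan2(0−-3.5, -0.5−-1.5) = 1.2925
Δθ = wrap(1.2925 − 2.8798) = -1.5873; ω₁ = Δθ/dt₁ = -1.5873
distance = √((-0.5−-1.5)² + (0−-3.5)²) = 3.6401; v₂ = distance/dt₂ = 1.4560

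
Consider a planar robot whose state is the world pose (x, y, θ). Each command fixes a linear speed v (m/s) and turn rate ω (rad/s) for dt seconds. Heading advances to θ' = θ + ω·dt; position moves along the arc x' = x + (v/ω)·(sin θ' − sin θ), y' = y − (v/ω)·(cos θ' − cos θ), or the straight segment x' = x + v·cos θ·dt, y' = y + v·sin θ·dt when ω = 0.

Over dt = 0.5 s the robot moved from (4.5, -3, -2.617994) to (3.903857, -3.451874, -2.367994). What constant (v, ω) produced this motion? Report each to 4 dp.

Δθ = -2.367994 − -2.617994 = 0.250000
ω = Δθ/dt = 0.250000/0.5 = 0.5000
R = Δx/(sin θ' − sin θ) = 3.0000
v = R·ω = 3.0000·0.5000 = 1.5000

v = 1.5000, ω = 0.5000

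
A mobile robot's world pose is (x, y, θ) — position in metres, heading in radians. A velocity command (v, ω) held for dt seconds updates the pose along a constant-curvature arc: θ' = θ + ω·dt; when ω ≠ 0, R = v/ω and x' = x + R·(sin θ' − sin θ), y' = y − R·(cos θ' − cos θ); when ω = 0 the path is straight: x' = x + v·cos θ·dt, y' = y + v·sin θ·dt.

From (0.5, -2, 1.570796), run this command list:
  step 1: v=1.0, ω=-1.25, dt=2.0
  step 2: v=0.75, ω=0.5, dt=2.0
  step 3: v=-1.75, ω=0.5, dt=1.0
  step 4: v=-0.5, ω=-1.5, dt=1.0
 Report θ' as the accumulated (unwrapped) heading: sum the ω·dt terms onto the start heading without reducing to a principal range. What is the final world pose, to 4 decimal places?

(1.1581, -2.5848, -0.9292)

step 1: θ'=-0.9292 (R=-0.8000) → pose (1.9409, -1.5212, -0.9292)
step 2: θ'=0.0708 (R=1.5000) → pose (3.2487, -2.1198, 0.0708)
step 3: θ'=0.5708 (R=-3.5000) → pose (1.6053, -2.6658, 0.5708)
step 4: θ'=-0.9292 (R=0.3333) → pose (1.1581, -2.5848, -0.9292)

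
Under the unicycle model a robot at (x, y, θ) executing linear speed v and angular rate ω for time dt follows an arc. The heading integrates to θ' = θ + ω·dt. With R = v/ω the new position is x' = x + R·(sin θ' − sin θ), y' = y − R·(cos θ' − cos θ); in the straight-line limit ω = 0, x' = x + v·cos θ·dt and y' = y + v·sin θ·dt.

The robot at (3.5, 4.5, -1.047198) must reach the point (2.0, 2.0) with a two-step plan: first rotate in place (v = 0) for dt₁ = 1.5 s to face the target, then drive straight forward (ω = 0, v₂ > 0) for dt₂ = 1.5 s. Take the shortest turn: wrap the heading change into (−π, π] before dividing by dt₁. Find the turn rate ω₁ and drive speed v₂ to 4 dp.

ω₁ = -0.7093, v₂ = 1.9437

heading to target = atan2(2−4.5, 2−3.5) = -2.1112
Δθ = wrap(-2.1112 − -1.0472) = -1.0640; ω₁ = Δθ/dt₁ = -0.7093
distance = √((2−3.5)² + (2−4.5)²) = 2.9155; v₂ = distance/dt₂ = 1.9437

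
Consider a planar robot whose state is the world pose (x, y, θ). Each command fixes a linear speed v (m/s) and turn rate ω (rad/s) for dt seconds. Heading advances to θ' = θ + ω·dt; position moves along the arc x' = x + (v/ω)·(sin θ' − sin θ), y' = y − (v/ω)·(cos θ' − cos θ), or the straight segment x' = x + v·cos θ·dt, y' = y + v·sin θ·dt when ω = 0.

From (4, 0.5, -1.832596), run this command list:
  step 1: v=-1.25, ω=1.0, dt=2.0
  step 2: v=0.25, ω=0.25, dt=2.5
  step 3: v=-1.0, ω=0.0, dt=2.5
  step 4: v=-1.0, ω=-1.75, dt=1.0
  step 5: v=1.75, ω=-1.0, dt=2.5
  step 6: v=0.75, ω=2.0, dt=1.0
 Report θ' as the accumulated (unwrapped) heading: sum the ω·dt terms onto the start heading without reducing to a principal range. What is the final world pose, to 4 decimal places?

step 1: θ'=0.1674 (R=-1.2500) → pose (2.5843, 2.0560, 0.1674)
step 2: θ'=0.7924 (R=1.0000) → pose (3.1297, 2.3399, 0.7924)
step 3: θ'=0.7924 (straight) → pose (1.3744, 0.5598, 0.7924)
step 4: θ'=-0.9576 (R=0.5714) → pose (0.5002, 0.6322, -0.9576)
step 5: θ'=-3.4576 (R=-1.7500) → pose (-1.4748, -2.0383, -3.4576)
step 6: θ'=-1.4576 (R=0.3750) → pose (-1.9640, -2.4370, -1.4576)

(-1.9640, -2.4370, -1.4576)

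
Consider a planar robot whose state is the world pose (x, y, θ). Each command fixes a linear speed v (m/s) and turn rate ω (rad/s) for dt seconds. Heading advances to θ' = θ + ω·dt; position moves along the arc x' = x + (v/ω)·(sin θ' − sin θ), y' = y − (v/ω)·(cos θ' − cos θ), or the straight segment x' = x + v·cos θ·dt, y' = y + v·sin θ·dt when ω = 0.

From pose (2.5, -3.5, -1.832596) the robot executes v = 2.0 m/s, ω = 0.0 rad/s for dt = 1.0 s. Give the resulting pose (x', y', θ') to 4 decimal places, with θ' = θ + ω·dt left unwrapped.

θ' = -1.8326 + 0.0·1.0 = -1.8326
ω = 0 → straight: x' = 2.5 + 2.0·cos(-1.8326)·1.0 = 1.9824
y' = -3.5 + 2.0·sin(-1.8326)·1.0 = -5.4319

(1.9824, -5.4319, -1.8326)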